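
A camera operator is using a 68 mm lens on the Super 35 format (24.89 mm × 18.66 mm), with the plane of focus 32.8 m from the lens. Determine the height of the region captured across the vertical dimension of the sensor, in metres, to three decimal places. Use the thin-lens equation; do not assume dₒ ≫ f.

8.982 m

dₒ: 32.8 m = 32800 mm.
Similar triangles through the lens centre give W/dₒ = h/dᵢ; with 1/f = 1/dₒ + 1/dᵢ this gives W = h·(dₒ − f)/f.
W = 18.66 mm × (32800 − 68) / 68 = 18.66 × 481.3529 ≈ 8982.046 mm = 8.98205 m.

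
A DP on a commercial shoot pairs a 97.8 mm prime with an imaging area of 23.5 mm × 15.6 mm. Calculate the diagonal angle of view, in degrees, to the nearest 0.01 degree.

16.41°

Sensor diagonal = √(23.5² + 15.6²) = √795.6100 ≈ 28.2066 mm.
Angle of view α = 2·arctan(d/2f) with d = 28.2066 mm and f = 97.8 mm.
d/2f = 0.14421; arctan(0.14421) ≈ 8.2058°, so α ≈ 16.4116°.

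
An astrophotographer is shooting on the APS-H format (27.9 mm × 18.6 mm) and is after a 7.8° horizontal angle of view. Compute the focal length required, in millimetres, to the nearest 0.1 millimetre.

204.6 mm

From α = 2·arctan(w/2f) we get f = w / (2·tan(α/2)).
With w = 27.9 mm and α/2 = 3.9°, tan(α/2) ≈ 0.06817, so f ≈ 27.9 / 0.13635 ≈ 204.6260 mm.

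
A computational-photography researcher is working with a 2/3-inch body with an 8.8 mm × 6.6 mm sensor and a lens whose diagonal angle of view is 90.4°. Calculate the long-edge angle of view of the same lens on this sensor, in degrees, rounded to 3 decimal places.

Sensor diagonal = √(8.8² + 6.6²) = √121.0000 ≈ 11.0000 mm.
From the diagonal AOV: f = 11.0000 / (2·tan(45.2°)) = 11.0000 / 2.01401 ≈ 5.4617 mm.
Long-edge AOV = 2·arctan(8.8 / (2 × 5.4617)) = 2·arctan(0.80560) ≈ 77.7102°.

77.710°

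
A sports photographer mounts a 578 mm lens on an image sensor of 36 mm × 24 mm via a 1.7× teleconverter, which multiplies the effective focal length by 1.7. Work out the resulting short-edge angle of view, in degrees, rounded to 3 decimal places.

Effective focal length f = 578 × 1.7 = 982.6 mm.
α = 2·arctan(24 / (2 × 982.6)) = 2·arctan(0.01221) ≈ 1.3994°.

1.399°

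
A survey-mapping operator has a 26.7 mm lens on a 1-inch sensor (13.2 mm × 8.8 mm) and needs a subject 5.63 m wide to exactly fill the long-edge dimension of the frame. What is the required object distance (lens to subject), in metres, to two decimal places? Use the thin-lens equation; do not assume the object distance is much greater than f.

11.41 m

W: 5.63 m = 5630 mm.
Magnification m = w/W = dᵢ/dₒ; combined with 1/f = 1/dₒ + 1/dᵢ this gives dₒ = f·(1 + W/w).
dₒ = 26.7 mm × (1 + 5630/13.2) = 26.7 × 427.5152 ≈ 11414.655 mm = 11.4147 m.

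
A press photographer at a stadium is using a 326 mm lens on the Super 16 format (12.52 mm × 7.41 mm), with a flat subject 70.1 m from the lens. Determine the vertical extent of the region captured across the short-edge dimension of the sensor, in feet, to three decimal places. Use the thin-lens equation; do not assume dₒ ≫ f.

5.203 ft

dₒ: 70.1 m = 70100 mm.
Similar triangles through the lens centre give W/dₒ = h/dᵢ; with 1/f = 1/dₒ + 1/dᵢ this gives W = h·(dₒ − f)/f.
W = 7.41 mm × (70100 − 326) / 326 = 7.41 × 214.0307 ≈ 1585.967 mm = 1585.967/304.8 ft = 5.2033 ft.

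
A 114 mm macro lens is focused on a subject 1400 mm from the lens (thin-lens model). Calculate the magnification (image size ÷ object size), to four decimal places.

0.0886×

Thin lens: 1/f = 1/dₒ + 1/dᵢ → 1/dᵢ = 1/114 − 1/1400 = 0.0080576 mm⁻¹, so dᵢ ≈ 124.1058 mm.
Magnification m = dᵢ/dₒ = 124.1058/1400 ≈ 0.08865.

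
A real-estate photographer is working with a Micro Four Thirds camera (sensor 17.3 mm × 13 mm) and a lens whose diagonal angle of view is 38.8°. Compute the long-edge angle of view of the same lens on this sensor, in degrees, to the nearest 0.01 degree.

31.45°

Sensor diagonal = √(17.3² + 13²) = √468.2900 ≈ 21.6400 mm.
From the diagonal AOV: f = 21.6400 / (2·tan(19.4°)) = 21.6400 / 0.70431 ≈ 30.7251 mm.
Long-edge AOV = 2·arctan(17.3 / (2 × 30.7251)) = 2·arctan(0.28153) ≈ 31.4469°.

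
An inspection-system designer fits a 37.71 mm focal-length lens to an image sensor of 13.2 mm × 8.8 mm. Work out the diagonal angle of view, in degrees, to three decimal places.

23.758°

Sensor diagonal = √(13.2² + 8.8²) = √251.6800 ≈ 15.8644 mm.
Angle of view α = 2·arctan(d/2f) with d = 15.8644 mm and f = 37.71 mm.
d/2f = 0.21035; arctan(0.21035) ≈ 11.8789°, so α ≈ 23.7577°.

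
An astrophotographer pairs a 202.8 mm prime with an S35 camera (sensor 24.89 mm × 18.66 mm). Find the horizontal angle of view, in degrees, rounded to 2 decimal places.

Angle of view α = 2·arctan(w/2f) with w = 24.89 mm and f = 202.8 mm.
w/2f = 0.06137; arctan(0.06137) ≈ 3.5116°, so α ≈ 7.0232°.

7.02°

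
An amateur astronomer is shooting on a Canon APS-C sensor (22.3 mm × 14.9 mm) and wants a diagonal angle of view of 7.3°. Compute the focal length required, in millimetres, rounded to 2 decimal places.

210.22 mm

Sensor diagonal = √(22.3² + 14.9²) = √719.3000 ≈ 26.8198 mm.
From α = 2·arctan(d/2f) we get f = d / (2·tan(α/2)).
With d = 26.8198 mm and α/2 = 3.65°, tan(α/2) ≈ 0.06379, so f ≈ 26.8198 / 0.12758 ≈ 210.2165 mm.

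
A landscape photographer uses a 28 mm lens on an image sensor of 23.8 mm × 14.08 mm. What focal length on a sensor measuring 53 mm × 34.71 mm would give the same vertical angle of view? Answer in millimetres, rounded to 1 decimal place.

Equal angle of view means equal height/f ratio, so f₂ = f₁ · (height₂/height₁) = 28 × 34.71/14.08.
f₂ = 28 × 2.46520 ≈ 69.026 mm.

69.0 mm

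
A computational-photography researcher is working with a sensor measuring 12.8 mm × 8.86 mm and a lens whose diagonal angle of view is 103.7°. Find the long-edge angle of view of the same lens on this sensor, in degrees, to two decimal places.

92.62°

Sensor diagonal = √(12.8² + 8.86²) = √242.3396 ≈ 15.5673 mm.
From the diagonal AOV: f = 15.5673 / (2·tan(51.85°)) = 15.5673 / 2.54612 ≈ 6.1141 mm.
Long-edge AOV = 2·arctan(12.8 / (2 × 6.1141)) = 2·arctan(1.04676) ≈ 92.6173°.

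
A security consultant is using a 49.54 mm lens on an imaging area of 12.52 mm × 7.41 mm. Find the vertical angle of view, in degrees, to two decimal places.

Angle of view α = 2·arctan(h/2f) with h = 7.41 mm and f = 49.54 mm.
h/2f = 0.07479; arctan(0.07479) ≈ 4.2771°, so α ≈ 8.5542°.

8.55°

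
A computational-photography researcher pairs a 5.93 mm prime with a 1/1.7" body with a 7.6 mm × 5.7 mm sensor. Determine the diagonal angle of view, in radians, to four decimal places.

1.3507 rad

Sensor diagonal = √(7.6² + 5.7²) = √90.2500 ≈ 9.5000 mm.
Angle of view α = 2·arctan(d/2f) with d = 9.5000 mm and f = 5.93 mm.
d/2f = 0.80101; arctan(0.80101) ≈ 0.6754 rad, so α ≈ 1.3507 rad.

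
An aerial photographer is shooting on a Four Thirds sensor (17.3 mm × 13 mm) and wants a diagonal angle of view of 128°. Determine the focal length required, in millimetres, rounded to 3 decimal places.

5.277 mm

Sensor diagonal = √(17.3² + 13²) = √468.2900 ≈ 21.6400 mm.
From α = 2·arctan(d/2f) we get f = d / (2·tan(α/2)).
With d = 21.6400 mm and α/2 = 64°, tan(α/2) ≈ 2.05030, so f ≈ 21.6400 / 4.10061 ≈ 5.2773 mm.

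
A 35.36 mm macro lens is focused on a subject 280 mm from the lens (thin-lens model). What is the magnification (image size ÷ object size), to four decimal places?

0.1445×

Thin lens: 1/f = 1/dₒ + 1/dᵢ → 1/dᵢ = 1/35.36 − 1/280 = 0.0247091 mm⁻¹, so dᵢ ≈ 40.4709 mm.
Magnification m = dᵢ/dₒ = 40.4709/280 ≈ 0.14454.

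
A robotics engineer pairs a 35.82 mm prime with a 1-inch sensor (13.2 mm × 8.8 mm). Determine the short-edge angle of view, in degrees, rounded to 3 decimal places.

14.006°

Angle of view α = 2·arctan(h/2f) with h = 8.8 mm and f = 35.82 mm.
h/2f = 0.12284; arctan(0.12284) ≈ 7.0029°, so α ≈ 14.0059°.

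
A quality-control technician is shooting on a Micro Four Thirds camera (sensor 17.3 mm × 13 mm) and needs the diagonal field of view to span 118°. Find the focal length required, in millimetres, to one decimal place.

Sensor diagonal = √(17.3² + 13²) = √468.2900 ≈ 21.6400 mm.
From α = 2·arctan(d/2f) we get f = d / (2·tan(α/2)).
With d = 21.6400 mm and α/2 = 59°, tan(α/2) ≈ 1.66428, so f ≈ 21.6400 / 3.32856 ≈ 6.5013 mm.

6.5 mm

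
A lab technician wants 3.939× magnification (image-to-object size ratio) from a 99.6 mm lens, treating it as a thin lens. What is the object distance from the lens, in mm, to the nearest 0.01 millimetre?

124.89 mm

With m = dᵢ/dₒ and 1/f = 1/dₒ + 1/dᵢ, substituting dᵢ = m·dₒ gives 1/f = (1 + 1/m)/dₒ, hence dₒ = f·(1 + 1/m).
dₒ = 99.6 × (1 + 1/3.939) = 99.6 × 1.25387 ≈ 124.886 mm.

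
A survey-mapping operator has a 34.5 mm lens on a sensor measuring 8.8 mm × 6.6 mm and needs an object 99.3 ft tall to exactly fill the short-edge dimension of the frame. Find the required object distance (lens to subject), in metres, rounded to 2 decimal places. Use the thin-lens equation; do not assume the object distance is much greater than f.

W: 99.3 ft × 304.8 mm/ft = 30266.64 mm.
Magnification m = h/W = dᵢ/dₒ; combined with 1/f = 1/dₒ + 1/dᵢ this gives dₒ = f·(1 + W/h).
dₒ = 34.5 mm × (1 + 30266.6/6.6) = 34.5 × 4586.8544 ≈ 158246.477 mm = 158.246 m.

158.25 m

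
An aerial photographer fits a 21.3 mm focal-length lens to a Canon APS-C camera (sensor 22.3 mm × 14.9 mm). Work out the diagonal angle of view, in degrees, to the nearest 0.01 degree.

64.39°

Sensor diagonal = √(22.3² + 14.9²) = √719.3000 ≈ 26.8198 mm.
Angle of view α = 2·arctan(d/2f) with d = 26.8198 mm and f = 21.3 mm.
d/2f = 0.62957; arctan(0.62957) ≈ 32.1934°, so α ≈ 64.3867°.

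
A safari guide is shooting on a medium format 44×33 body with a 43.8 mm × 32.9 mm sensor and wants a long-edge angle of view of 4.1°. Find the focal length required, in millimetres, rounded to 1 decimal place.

611.8 mm

From α = 2·arctan(w/2f) we get f = w / (2·tan(α/2)).
With w = 43.8 mm and α/2 = 2.05°, tan(α/2) ≈ 0.03579, so f ≈ 43.8 / 0.07159 ≈ 611.8254 mm.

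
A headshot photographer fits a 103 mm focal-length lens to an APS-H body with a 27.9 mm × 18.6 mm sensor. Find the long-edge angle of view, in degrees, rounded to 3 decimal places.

15.426°

Angle of view α = 2·arctan(w/2f) with w = 27.9 mm and f = 103 mm.
w/2f = 0.13544; arctan(0.13544) ≈ 7.7130°, so α ≈ 15.4261°.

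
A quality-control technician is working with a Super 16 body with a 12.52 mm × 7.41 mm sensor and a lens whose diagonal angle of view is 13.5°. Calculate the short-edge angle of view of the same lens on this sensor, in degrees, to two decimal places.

6.90°

Sensor diagonal = √(12.52² + 7.41²) = √211.6585 ≈ 14.5485 mm.
From the diagonal AOV: f = 14.5485 / (2·tan(6.75°)) = 14.5485 / 0.23672 ≈ 61.4598 mm.
Short-edge AOV = 2·arctan(7.41 / (2 × 61.4598)) = 2·arctan(0.06028) ≈ 6.8996°.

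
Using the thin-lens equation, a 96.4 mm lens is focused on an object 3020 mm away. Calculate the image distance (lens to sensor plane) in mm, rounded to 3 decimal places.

99.579 mm

1/dᵢ = 1/f − 1/dₒ = 1/96.4 − 1/3020 = 0.0100423 mm⁻¹.
dᵢ = 1/0.0100423 ≈ 99.5786 mm.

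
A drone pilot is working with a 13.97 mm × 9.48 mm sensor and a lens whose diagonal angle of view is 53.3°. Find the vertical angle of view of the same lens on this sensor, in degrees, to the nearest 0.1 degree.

31.5°

Sensor diagonal = √(13.97² + 9.48²) = √285.0313 ≈ 16.8829 mm.
From the diagonal AOV: f = 16.8829 / (2·tan(26.65°)) = 16.8829 / 1.00371 ≈ 16.8205 mm.
Vertical AOV = 2·arctan(9.48 / (2 × 16.8205)) = 2·arctan(0.28180) ≈ 31.4756°.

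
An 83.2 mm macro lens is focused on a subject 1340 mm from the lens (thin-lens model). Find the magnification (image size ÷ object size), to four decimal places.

Thin lens: 1/f = 1/dₒ + 1/dᵢ → 1/dᵢ = 1/83.2 − 1/1340 = 0.0112730 mm⁻¹, so dᵢ ≈ 88.7078 mm.
Magnification m = dᵢ/dₒ = 88.7078/1340 ≈ 0.06620.

0.0662×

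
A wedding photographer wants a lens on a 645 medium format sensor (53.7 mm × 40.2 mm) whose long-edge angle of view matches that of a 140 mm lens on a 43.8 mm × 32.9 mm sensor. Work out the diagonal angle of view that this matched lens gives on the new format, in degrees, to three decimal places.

Equal long-edge AOV ⇒ f₂ = f₁ · 53.7/43.8 = 140 × 1.22603 ≈ 171.6438 mm.
Sensor diagonal = √(53.7² + 40.2²) = √4499.7300 ≈ 67.0800 mm.
Diagonal AOV on the new format = 2·arctan(67.0800 / (2 × 171.6438)) = 2·arctan(0.19540) ≈ 22.1131°.

22.113°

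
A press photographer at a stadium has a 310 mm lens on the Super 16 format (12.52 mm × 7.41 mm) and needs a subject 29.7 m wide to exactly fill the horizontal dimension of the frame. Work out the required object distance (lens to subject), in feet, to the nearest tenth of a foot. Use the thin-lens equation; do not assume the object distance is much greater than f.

2413.7 ft

W: 29.7 m = 29700 mm.
Magnification m = w/W = dᵢ/dₒ; combined with 1/f = 1/dₒ + 1/dᵢ this gives dₒ = f·(1 + W/w).
dₒ = 310 mm × (1 + 29700/12.52) = 310 × 2373.2045 ≈ 735693.387 mm = 735693.387/304.8 ft = 2413.69 ft.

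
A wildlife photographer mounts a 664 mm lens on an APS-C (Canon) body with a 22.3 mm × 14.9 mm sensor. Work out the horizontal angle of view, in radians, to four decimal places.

0.0336 rad

Angle of view α = 2·arctan(w/2f) with w = 22.3 mm and f = 664 mm.
w/2f = 0.01679; arctan(0.01679) ≈ 0.0168 rad, so α ≈ 0.0336 rad.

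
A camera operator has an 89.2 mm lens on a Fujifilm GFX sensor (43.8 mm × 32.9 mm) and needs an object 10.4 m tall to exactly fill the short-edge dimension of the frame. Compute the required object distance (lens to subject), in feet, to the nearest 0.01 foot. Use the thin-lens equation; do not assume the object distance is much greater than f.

92.80 ft

W: 10.4 m = 10400 mm.
Magnification m = h/W = dᵢ/dₒ; combined with 1/f = 1/dₒ + 1/dᵢ this gives dₒ = f·(1 + W/h).
dₒ = 89.2 mm × (1 + 10400/32.9) = 89.2 × 317.1094 ≈ 28286.160 mm = 28286.160/304.8 ft = 92.8024 ft.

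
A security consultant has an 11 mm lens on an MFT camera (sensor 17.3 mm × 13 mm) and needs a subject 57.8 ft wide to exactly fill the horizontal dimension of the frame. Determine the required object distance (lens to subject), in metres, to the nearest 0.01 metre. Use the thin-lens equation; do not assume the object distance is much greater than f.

11.21 m

W: 57.8 ft × 304.8 mm/ft = 17617.44 mm.
Magnification m = w/W = dᵢ/dₒ; combined with 1/f = 1/dₒ + 1/dᵢ this gives dₒ = f·(1 + W/w).
dₒ = 11 mm × (1 + 17617.4/17.3) = 11 × 1019.3491 ≈ 11212.840 mm = 11.2128 m.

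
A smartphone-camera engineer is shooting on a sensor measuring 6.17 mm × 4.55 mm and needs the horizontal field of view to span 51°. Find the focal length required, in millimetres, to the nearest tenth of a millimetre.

6.5 mm

From α = 2·arctan(w/2f) we get f = w / (2·tan(α/2)).
With w = 6.17 mm and α/2 = 25.5°, tan(α/2) ≈ 0.47698, so f ≈ 6.17 / 0.95395 ≈ 6.4678 mm.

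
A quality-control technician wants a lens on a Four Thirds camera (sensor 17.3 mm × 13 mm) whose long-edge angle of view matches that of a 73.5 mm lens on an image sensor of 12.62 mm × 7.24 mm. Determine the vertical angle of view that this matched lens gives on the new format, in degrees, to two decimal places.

Equal long-edge AOV ⇒ f₂ = f₁ · 17.3/12.62 = 73.5 × 1.37084 ≈ 100.7567 mm.
Vertical AOV on the new format = 2·arctan(13 / (2 × 100.7567)) = 2·arctan(0.06451) ≈ 7.3823°.

7.38°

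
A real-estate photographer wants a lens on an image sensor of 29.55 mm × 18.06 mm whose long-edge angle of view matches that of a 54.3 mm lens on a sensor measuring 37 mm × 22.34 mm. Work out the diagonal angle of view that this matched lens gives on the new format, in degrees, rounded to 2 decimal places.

43.53°

Equal long-edge AOV ⇒ f₂ = f₁ · 29.55/37 = 54.3 × 0.79865 ≈ 43.3666 mm.
Sensor diagonal = √(29.55² + 18.06²) = √1199.3661 ≈ 34.6319 mm.
Diagonal AOV on the new format = 2·arctan(34.6319 / (2 × 43.3666)) = 2·arctan(0.39929) ≈ 43.5328°.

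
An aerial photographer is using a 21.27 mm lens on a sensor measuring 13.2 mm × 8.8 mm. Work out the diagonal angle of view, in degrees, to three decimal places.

40.904°

Sensor diagonal = √(13.2² + 8.8²) = √251.6800 ≈ 15.8644 mm.
Angle of view α = 2·arctan(d/2f) with d = 15.8644 mm and f = 21.27 mm.
d/2f = 0.37293; arctan(0.37293) ≈ 20.4520°, so α ≈ 40.9039°.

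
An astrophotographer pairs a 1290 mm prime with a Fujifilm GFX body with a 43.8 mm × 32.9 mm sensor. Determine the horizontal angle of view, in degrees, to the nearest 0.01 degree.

1.95°

Angle of view α = 2·arctan(w/2f) with w = 43.8 mm and f = 1290 mm.
w/2f = 0.01698; arctan(0.01698) ≈ 0.9726°, so α ≈ 1.9452°.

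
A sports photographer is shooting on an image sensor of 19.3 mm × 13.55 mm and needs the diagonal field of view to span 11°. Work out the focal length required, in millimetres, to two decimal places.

Sensor diagonal = √(19.3² + 13.55²) = √556.0925 ≈ 23.5816 mm.
From α = 2·arctan(d/2f) we get f = d / (2·tan(α/2)).
With d = 23.5816 mm and α/2 = 5.5°, tan(α/2) ≈ 0.09629, so f ≈ 23.5816 / 0.19258 ≈ 122.4522 mm.

122.45 mm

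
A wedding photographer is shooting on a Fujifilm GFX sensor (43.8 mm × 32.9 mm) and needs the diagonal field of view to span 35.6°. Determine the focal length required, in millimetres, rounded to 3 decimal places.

Sensor diagonal = √(43.8² + 32.9²) = √3000.8500 ≈ 54.7800 mm.
From α = 2·arctan(d/2f) we get f = d / (2·tan(α/2)).
With d = 54.7800 mm and α/2 = 17.8°, tan(α/2) ≈ 0.32106, so f ≈ 54.7800 / 0.64213 ≈ 85.3099 mm.

85.310 mm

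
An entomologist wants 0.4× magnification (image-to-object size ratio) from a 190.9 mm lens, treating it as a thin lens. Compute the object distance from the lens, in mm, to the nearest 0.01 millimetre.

668.15 mm

With m = dᵢ/dₒ and 1/f = 1/dₒ + 1/dᵢ, substituting dᵢ = m·dₒ gives 1/f = (1 + 1/m)/dₒ, hence dₒ = f·(1 + 1/m).
dₒ = 190.9 × (1 + 1/0.4) = 190.9 × 3.50000 ≈ 668.150 mm.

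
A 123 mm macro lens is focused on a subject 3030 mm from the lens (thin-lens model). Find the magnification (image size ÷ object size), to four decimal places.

Thin lens: 1/f = 1/dₒ + 1/dᵢ → 1/dᵢ = 1/123 − 1/3030 = 0.0078000 mm⁻¹, so dᵢ ≈ 128.2043 mm.
Magnification m = dᵢ/dₒ = 128.2043/3030 ≈ 0.04231.

0.0423×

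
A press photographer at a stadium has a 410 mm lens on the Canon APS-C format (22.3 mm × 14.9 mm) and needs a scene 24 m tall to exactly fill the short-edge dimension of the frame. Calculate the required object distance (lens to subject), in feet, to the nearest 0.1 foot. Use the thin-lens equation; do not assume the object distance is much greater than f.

W: 24 m = 24000 mm.
Magnification m = h/W = dᵢ/dₒ; combined with 1/f = 1/dₒ + 1/dᵢ this gives dₒ = f·(1 + W/h).
dₒ = 410 mm × (1 + 24000/14.9) = 410 × 1611.7383 ≈ 660812.685 mm = 660812.685/304.8 ft = 2168.02 ft.

2168.0 ft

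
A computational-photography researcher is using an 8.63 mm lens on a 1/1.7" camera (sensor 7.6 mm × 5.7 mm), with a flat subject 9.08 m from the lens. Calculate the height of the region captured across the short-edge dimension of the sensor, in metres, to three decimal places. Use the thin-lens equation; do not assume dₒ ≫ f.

5.992 m

dₒ: 9.08 m = 9080 mm.
Similar triangles through the lens centre give W/dₒ = h/dᵢ; with 1/f = 1/dₒ + 1/dᵢ this gives W = h·(dₒ − f)/f.
W = 5.7 mm × (9080 − 8.63) / 8.63 = 5.7 × 1051.1437 ≈ 5991.519 mm = 5.99152 m.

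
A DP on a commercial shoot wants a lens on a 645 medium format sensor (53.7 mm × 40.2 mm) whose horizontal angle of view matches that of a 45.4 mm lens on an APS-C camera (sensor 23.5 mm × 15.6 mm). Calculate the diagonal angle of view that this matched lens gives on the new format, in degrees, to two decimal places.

35.83°

Equal horizontal AOV ⇒ f₂ = f₁ · 53.7/23.5 = 45.4 × 2.28511 ≈ 103.7438 mm.
Sensor diagonal = √(53.7² + 40.2²) = √4499.7300 ≈ 67.0800 mm.
Diagonal AOV on the new format = 2·arctan(67.0800 / (2 × 103.7438)) = 2·arctan(0.32330) ≈ 35.8317°.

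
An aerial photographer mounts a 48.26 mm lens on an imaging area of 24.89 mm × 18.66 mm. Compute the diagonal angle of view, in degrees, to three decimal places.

35.728°

Sensor diagonal = √(24.89² + 18.66²) = √967.7077 ≈ 31.1080 mm.
Angle of view α = 2·arctan(d/2f) with d = 31.1080 mm and f = 48.26 mm.
d/2f = 0.32230; arctan(0.32230) ≈ 17.8639°, so α ≈ 35.7278°.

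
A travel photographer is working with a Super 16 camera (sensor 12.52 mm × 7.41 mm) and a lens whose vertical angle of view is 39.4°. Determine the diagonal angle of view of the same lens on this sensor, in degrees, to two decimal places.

70.21°

From the vertical AOV: f = 7.41 / (2·tan(19.7°)) = 7.41 / 0.71610 ≈ 10.3477 mm.
Sensor diagonal = √(12.52² + 7.41²) = √211.6585 ≈ 14.5485 mm.
Diagonal AOV = 2·arctan(14.5485 / (2 × 10.3477)) = 2·arctan(0.70298) ≈ 70.2132°.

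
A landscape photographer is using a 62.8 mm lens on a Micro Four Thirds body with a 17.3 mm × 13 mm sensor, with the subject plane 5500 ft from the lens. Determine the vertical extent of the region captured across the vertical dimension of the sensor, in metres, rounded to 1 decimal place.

dₒ: 5500 ft × 304.8 mm/ft = 1676399.95 mm.
Similar triangles through the lens centre give W/dₒ = h/dᵢ; with 1/f = 1/dₒ + 1/dᵢ this gives W = h·(dₒ − f)/f.
W = 13 mm × (1.6764e+06 − 62.8) / 62.8 = 13 × 26693.2667 ≈ 347012.467 mm = 347.012 m.

347.0 m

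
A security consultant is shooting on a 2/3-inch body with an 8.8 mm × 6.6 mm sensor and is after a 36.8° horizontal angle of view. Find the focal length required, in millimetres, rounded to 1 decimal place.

From α = 2·arctan(w/2f) we get f = w / (2·tan(α/2)).
With w = 8.8 mm and α/2 = 18.4°, tan(α/2) ≈ 0.33266, so f ≈ 8.8 / 0.66531 ≈ 13.2269 mm.

13.2 mm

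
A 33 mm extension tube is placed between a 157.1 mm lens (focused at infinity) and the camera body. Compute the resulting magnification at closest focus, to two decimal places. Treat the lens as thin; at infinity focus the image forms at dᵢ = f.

0.21×

The tube moves the image plane from f to f + e, so dᵢ = 157.1 + 33 = 190.1 mm. Focus is achieved when 1/f = 1/dₒ + 1/dᵢ, giving dₒ = 1/(1/f − 1/(f+e)).
Magnification m = dᵢ/dₒ = (f+e)·(1/f − 1/(f+e)) = e/f = 33/157.1 ≈ 0.2101.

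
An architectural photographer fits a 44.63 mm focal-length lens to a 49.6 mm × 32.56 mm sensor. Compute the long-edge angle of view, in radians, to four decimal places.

1.0144 rad

Angle of view α = 2·arctan(w/2f) with w = 49.6 mm and f = 44.63 mm.
w/2f = 0.55568; arctan(0.55568) ≈ 0.5072 rad, so α ≈ 1.0144 rad.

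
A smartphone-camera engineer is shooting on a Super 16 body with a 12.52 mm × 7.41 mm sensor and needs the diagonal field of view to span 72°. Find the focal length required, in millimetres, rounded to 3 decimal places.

Sensor diagonal = √(12.52² + 7.41²) = √211.6585 ≈ 14.5485 mm.
From α = 2·arctan(d/2f) we get f = d / (2·tan(α/2)).
With d = 14.5485 mm and α/2 = 36°, tan(α/2) ≈ 0.72654, so f ≈ 14.5485 / 1.45309 ≈ 10.0121 mm.

10.012 mm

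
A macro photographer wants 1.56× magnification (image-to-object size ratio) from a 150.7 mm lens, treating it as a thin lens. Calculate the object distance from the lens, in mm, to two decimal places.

With m = dᵢ/dₒ and 1/f = 1/dₒ + 1/dᵢ, substituting dᵢ = m·dₒ gives 1/f = (1 + 1/m)/dₒ, hence dₒ = f·(1 + 1/m).
dₒ = 150.7 × (1 + 1/1.56) = 150.7 × 1.64103 ≈ 247.303 mm.

247.30 mm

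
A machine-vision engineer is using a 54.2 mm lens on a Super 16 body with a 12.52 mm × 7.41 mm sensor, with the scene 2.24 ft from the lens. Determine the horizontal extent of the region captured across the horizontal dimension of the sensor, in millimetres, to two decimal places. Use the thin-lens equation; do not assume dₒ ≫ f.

dₒ: 2.24 ft × 304.8 mm/ft = 682.75 mm.
Similar triangles through the lens centre give W/dₒ = w/dᵢ; with 1/f = 1/dₒ + 1/dᵢ this gives W = w·(dₒ − f)/f.
W = 12.52 mm × (682.752 − 54.2) / 54.2 = 12.52 × 11.5969 ≈ 145.193 mm.

145.19 mm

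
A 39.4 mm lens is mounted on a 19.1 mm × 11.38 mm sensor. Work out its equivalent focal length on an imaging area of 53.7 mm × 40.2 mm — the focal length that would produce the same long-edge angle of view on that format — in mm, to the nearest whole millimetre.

111 mm

Equal angle of view means equal width/f ratio, so f₂ = f₁ · (width₂/width₁) = 39.4 × 53.7/19.1.
f₂ = 39.4 × 2.81152 ≈ 110.774 mm.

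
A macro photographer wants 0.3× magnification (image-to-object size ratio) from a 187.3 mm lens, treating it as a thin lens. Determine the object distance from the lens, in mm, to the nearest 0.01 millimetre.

811.63 mm

With m = dᵢ/dₒ and 1/f = 1/dₒ + 1/dᵢ, substituting dᵢ = m·dₒ gives 1/f = (1 + 1/m)/dₒ, hence dₒ = f·(1 + 1/m).
dₒ = 187.3 × (1 + 1/0.3) = 187.3 × 4.33333 ≈ 811.633 mm.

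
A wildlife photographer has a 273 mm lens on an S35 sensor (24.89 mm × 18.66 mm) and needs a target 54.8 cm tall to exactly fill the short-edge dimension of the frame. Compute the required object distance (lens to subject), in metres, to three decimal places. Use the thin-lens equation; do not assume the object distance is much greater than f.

W: 54.8 cm = 548 mm.
Magnification m = h/W = dᵢ/dₒ; combined with 1/f = 1/dₒ + 1/dᵢ this gives dₒ = f·(1 + W/h).
dₒ = 273 mm × (1 + 548/18.66) = 273 × 30.3676 ≈ 8290.363 mm = 8.29036 m.

8.290 m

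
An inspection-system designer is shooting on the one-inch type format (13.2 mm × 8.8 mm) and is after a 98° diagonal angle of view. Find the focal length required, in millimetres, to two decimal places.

Sensor diagonal = √(13.2² + 8.8²) = √251.6800 ≈ 15.8644 mm.
From α = 2·arctan(d/2f) we get f = d / (2·tan(α/2)).
With d = 15.8644 mm and α/2 = 49°, tan(α/2) ≈ 1.15037, so f ≈ 15.8644 / 2.30074 ≈ 6.8954 mm.

6.90 mm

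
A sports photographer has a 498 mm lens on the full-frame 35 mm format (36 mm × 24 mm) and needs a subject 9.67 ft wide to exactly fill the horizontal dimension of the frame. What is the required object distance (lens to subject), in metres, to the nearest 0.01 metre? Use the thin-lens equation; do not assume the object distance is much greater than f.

41.27 m

W: 9.67 ft × 304.8 mm/ft = 2947.42 mm.
Magnification m = w/W = dᵢ/dₒ; combined with 1/f = 1/dₒ + 1/dᵢ this gives dₒ = f·(1 + W/w).
dₒ = 498 mm × (1 + 2947.42/36) = 498 × 82.8727 ≈ 41270.587 mm = 41.2706 m.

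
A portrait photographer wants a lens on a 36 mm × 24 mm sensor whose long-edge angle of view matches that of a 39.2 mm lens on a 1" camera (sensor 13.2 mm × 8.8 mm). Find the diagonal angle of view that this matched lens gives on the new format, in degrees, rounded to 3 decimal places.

Equal long-edge AOV ⇒ f₂ = f₁ · 36/13.2 = 39.2 × 2.72727 ≈ 106.9091 mm.
Sensor diagonal = √(36² + 24²) = √1872.0000 ≈ 43.2666 mm.
Diagonal AOV on the new format = 2·arctan(43.2666 / (2 × 106.9091)) = 2·arctan(0.20235) ≈ 22.8789°.

22.879°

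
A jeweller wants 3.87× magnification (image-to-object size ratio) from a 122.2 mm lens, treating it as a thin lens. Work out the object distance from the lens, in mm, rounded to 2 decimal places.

153.78 mm

With m = dᵢ/dₒ and 1/f = 1/dₒ + 1/dᵢ, substituting dᵢ = m·dₒ gives 1/f = (1 + 1/m)/dₒ, hence dₒ = f·(1 + 1/m).
dₒ = 122.2 × (1 + 1/3.87) = 122.2 × 1.25840 ≈ 153.776 mm.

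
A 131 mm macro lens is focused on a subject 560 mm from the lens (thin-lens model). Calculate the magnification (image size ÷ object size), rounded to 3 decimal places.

0.305×

Thin lens: 1/f = 1/dₒ + 1/dᵢ → 1/dᵢ = 1/131 − 1/560 = 0.0058479 mm⁻¹, so dᵢ ≈ 171.0023 mm.
Magnification m = dᵢ/dₒ = 171.0023/560 ≈ 0.30536.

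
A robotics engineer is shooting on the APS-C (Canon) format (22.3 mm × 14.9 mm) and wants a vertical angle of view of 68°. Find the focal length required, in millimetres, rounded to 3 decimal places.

From α = 2·arctan(h/2f) we get f = h / (2·tan(α/2)).
With h = 14.9 mm and α/2 = 34°, tan(α/2) ≈ 0.67451, so f ≈ 14.9 / 1.34902 ≈ 11.0451 mm.

11.045 mm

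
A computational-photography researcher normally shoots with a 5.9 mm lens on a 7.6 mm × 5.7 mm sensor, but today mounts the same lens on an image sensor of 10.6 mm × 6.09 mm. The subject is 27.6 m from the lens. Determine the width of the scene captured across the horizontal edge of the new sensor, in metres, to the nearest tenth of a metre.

49.6 m

The focal length stays 5.9 mm; the relevant sensor dimension is now w = 10.6 mm. Object distance dₒ = 27.6 m = 27600 mm.
Thin-lens field width W = w·(dₒ − f)/f = 10.6 × (27600 − 5.9)/5.9 ≈ 49575.841 mm = 49.5758 m.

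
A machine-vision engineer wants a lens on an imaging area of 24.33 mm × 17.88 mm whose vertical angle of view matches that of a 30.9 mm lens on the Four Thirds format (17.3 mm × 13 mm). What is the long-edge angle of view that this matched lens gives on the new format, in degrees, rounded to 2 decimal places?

Equal vertical AOV ⇒ f₂ = f₁ · 17.88/13 = 30.9 × 1.37538 ≈ 42.4994 mm.
Long-edge AOV on the new format = 2·arctan(24.33 / (2 × 42.4994)) = 2·arctan(0.28624) ≈ 31.9464°.

31.95°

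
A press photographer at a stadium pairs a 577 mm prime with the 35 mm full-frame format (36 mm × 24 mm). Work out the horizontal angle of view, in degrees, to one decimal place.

3.6°

Angle of view α = 2·arctan(w/2f) with w = 36 mm and f = 577 mm.
w/2f = 0.03120; arctan(0.03120) ≈ 1.7868°, so α ≈ 3.5736°.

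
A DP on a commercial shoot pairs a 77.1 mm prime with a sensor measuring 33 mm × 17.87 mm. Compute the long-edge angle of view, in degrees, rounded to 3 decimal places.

Angle of view α = 2·arctan(w/2f) with w = 33 mm and f = 77.1 mm.
w/2f = 0.21401; arctan(0.21401) ≈ 12.0795°, so α ≈ 24.1591°.

24.159°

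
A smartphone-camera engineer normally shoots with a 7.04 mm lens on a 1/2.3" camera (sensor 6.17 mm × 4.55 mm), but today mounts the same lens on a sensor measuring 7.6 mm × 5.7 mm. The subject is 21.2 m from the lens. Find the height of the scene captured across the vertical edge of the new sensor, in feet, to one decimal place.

The focal length stays 7.04 mm; the relevant sensor dimension is now h = 5.7 mm. Object distance dₒ = 21.2 m = 21200 mm.
Thin-lens field height W = h·(dₒ − f)/f = 5.7 × (21200 − 7.04)/7.04 ≈ 17159.073 mm = 17159.073/304.8 ft = 56.2962 ft.

56.3 ft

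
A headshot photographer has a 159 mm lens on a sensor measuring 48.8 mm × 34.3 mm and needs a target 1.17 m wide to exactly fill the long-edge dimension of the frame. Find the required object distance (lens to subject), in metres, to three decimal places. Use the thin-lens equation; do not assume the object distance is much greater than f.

W: 1.17 m = 1170 mm.
Magnification m = w/W = dᵢ/dₒ; combined with 1/f = 1/dₒ + 1/dᵢ this gives dₒ = f·(1 + W/w).
dₒ = 159 mm × (1 + 1170/48.8) = 159 × 24.9754 ≈ 3971.090 mm = 3.97109 m.

3.971 m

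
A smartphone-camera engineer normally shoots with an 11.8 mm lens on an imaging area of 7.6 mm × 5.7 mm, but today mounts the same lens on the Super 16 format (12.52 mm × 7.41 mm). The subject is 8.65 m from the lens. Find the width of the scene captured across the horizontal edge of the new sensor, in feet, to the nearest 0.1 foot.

The focal length stays 11.8 mm; the relevant sensor dimension is now w = 12.52 mm. Object distance dₒ = 8.65 m = 8650 mm.
Thin-lens field width W = w·(dₒ − f)/f = 12.52 × (8650 − 11.8)/11.8 ≈ 9165.277 mm = 9165.277/304.8 ft = 30.0698 ft.

30.1 ft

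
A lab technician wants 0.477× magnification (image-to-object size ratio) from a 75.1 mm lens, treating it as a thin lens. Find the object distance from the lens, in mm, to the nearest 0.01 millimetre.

With m = dᵢ/dₒ and 1/f = 1/dₒ + 1/dᵢ, substituting dᵢ = m·dₒ gives 1/f = (1 + 1/m)/dₒ, hence dₒ = f·(1 + 1/m).
dₒ = 75.1 × (1 + 1/0.477) = 75.1 × 3.09644 ≈ 232.542 mm.

232.54 mm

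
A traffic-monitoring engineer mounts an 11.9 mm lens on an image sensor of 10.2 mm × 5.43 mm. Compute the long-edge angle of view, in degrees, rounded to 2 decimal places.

Angle of view α = 2·arctan(w/2f) with w = 10.2 mm and f = 11.9 mm.
w/2f = 0.42857; arctan(0.42857) ≈ 23.1986°, so α ≈ 46.3972°.

46.40°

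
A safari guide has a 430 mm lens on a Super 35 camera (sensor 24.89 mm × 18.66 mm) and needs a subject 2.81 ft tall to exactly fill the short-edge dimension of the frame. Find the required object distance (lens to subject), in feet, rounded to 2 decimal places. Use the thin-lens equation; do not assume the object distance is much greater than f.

66.16 ft

W: 2.81 ft × 304.8 mm/ft = 856.49 mm.
Magnification m = h/W = dᵢ/dₒ; combined with 1/f = 1/dₒ + 1/dᵢ this gives dₒ = f·(1 + W/h).
dₒ = 430 mm × (1 + 856.488/18.66) = 430 × 46.8997 ≈ 20166.861 mm = 20166.861/304.8 ft = 66.1642 ft.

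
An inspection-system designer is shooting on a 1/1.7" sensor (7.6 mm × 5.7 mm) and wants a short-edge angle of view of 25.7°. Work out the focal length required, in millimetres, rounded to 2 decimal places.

12.49 mm

From α = 2·arctan(h/2f) we get f = h / (2·tan(α/2)).
With h = 5.7 mm and α/2 = 12.85°, tan(α/2) ≈ 0.22811, so f ≈ 5.7 / 0.45622 ≈ 12.4938 mm.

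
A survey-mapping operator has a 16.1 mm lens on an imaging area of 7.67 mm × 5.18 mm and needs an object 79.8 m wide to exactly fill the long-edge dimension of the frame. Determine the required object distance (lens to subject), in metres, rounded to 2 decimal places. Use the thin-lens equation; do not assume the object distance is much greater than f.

W: 79.8 m = 79800 mm.
Magnification m = w/W = dᵢ/dₒ; combined with 1/f = 1/dₒ + 1/dᵢ this gives dₒ = f·(1 + W/w).
dₒ = 16.1 mm × (1 + 79800/7.67) = 16.1 × 10405.1721 ≈ 167523.271 mm = 167.523 m.

167.52 m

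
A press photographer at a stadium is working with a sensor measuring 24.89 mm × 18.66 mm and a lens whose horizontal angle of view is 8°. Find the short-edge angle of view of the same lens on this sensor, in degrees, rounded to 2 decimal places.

6.00°

From the horizontal AOV: f = 24.89 / (2·tan(4°)) = 24.89 / 0.13985 ≈ 177.9718 mm.
Short-edge AOV = 2·arctan(18.66 / (2 × 177.9718)) = 2·arctan(0.05242) ≈ 6.0019°.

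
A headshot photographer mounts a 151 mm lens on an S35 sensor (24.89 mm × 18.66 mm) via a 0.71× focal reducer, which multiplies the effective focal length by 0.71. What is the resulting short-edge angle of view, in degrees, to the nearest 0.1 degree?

9.9°

Effective focal length f = 151 × 0.71 = 107.21 mm.
α = 2·arctan(18.66 / (2 × 107.21)) = 2·arctan(0.08703) ≈ 9.9473°.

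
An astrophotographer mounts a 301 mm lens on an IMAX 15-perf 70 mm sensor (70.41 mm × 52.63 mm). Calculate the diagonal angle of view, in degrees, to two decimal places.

16.62°

Sensor diagonal = √(70.41² + 52.63²) = √7727.4850 ≈ 87.9061 mm.
Angle of view α = 2·arctan(d/2f) with d = 87.9061 mm and f = 301 mm.
d/2f = 0.14602; arctan(0.14602) ≈ 8.3078°, so α ≈ 16.6156°.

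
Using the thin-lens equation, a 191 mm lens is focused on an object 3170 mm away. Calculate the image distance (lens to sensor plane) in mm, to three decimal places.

1/dᵢ = 1/f − 1/dₒ = 1/191 − 1/3170 = 0.0049201 mm⁻¹.
dᵢ = 1/0.0049201 ≈ 203.2461 mm.

203.246 mm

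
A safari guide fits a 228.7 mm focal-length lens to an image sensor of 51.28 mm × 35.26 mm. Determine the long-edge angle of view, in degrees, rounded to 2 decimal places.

Angle of view α = 2·arctan(w/2f) with w = 51.28 mm and f = 228.7 mm.
w/2f = 0.11211; arctan(0.11211) ≈ 6.3968°, so α ≈ 12.7937°.

12.79°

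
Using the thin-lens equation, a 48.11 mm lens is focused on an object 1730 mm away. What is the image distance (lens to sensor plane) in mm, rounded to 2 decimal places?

1/dᵢ = 1/f − 1/dₒ = 1/48.11 − 1/1730 = 0.0202077 mm⁻¹.
dᵢ = 1/0.0202077 ≈ 49.4862 mm.

49.49 mm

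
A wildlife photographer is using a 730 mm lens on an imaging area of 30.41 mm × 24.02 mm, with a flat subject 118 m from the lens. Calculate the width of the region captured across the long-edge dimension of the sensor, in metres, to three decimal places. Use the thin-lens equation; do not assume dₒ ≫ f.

dₒ: 118 m = 118000 mm.
Similar triangles through the lens centre give W/dₒ = w/dᵢ; with 1/f = 1/dₒ + 1/dᵢ this gives W = w·(dₒ − f)/f.
W = 30.41 mm × (118000 − 730) / 730 = 30.41 × 160.6438 ≈ 4885.179 mm = 4.88518 m.

4.885 m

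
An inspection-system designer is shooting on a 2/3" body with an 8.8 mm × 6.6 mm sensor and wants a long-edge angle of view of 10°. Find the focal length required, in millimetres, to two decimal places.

From α = 2·arctan(w/2f) we get f = w / (2·tan(α/2)).
With w = 8.8 mm and α/2 = 5°, tan(α/2) ≈ 0.08749, so f ≈ 8.8 / 0.17498 ≈ 50.2922 mm.

50.29 mm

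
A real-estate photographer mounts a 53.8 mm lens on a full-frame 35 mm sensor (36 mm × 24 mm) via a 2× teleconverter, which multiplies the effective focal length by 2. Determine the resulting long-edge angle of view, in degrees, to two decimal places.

18.99°

Effective focal length f = 53.8 × 2 = 107.6 mm.
α = 2·arctan(36 / (2 × 107.6)) = 2·arctan(0.16729) ≈ 18.9937°.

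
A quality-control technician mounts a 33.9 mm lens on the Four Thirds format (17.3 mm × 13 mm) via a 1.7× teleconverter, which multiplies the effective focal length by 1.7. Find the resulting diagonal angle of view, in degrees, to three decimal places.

21.267°

Effective focal length f = 33.9 × 1.7 = 57.63 mm.
Sensor diagonal = √(17.3² + 13²) = √468.2900 ≈ 21.6400 mm.
α = 2·arctan(21.640 / (2 × 57.63)) = 2·arctan(0.18775) ≈ 21.2669°.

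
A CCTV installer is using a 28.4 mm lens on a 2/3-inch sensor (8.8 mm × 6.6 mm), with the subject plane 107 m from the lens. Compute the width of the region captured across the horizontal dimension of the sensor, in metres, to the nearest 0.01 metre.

dₒ: 107 m = 107000 mm.
Similar triangles through the lens centre give W/dₒ = w/dᵢ; with 1/f = 1/dₒ + 1/dᵢ this gives W = w·(dₒ − f)/f.
W = 8.8 mm × (107000 − 28.4) / 28.4 = 8.8 × 3766.6056 ≈ 33146.130 mm = 33.1461 m.

33.15 m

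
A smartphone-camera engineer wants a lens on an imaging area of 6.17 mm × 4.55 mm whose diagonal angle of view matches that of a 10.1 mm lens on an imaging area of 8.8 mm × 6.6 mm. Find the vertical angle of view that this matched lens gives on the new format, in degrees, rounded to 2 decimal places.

35.82°

Sensor diagonal = √(8.8² + 6.6²) = √121.0000 ≈ 11.0000 mm.
Sensor diagonal = √(6.17² + 4.55²) = √58.7714 ≈ 7.6663 mm.
Equal diagonal AOV ⇒ f₂ = f₁ · 7.6663/11.0000 = 10.1 × 0.69693 ≈ 7.0390 mm.
Vertical AOV on the new format = 2·arctan(4.55 / (2 × 7.0390)) = 2·arctan(0.32320) ≈ 35.8215°.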